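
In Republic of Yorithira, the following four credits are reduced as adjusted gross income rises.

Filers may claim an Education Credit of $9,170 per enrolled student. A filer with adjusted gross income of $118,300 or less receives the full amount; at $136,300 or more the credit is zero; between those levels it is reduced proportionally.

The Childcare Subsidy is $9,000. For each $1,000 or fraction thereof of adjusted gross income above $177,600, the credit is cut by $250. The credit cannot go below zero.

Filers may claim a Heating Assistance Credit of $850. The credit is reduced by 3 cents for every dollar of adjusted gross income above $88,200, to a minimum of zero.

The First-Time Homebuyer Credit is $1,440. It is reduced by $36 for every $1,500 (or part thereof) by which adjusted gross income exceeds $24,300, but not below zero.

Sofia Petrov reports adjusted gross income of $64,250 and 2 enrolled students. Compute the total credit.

$28,658

Education Credit: base = 2 × $9,170 = $18,340. $64,250 is at or below the $118,300 threshold, so the full $18,340 applies.
Childcare Subsidy: $64,250 is at or below the $177,600 threshold, so the full $9,000 applies.
Heating Assistance Credit: $64,250 is at or below the $88,200 threshold, so the full $850 applies.
First-Time Homebuyer Credit: income exceeds $24,300 by $39,950, which is 27 full-or-partial $1,500 increments; reduction = 27 × $36 = $972, leaving $468.
Total: $18,340 + $9,000 + $850 + $468 = $28,658.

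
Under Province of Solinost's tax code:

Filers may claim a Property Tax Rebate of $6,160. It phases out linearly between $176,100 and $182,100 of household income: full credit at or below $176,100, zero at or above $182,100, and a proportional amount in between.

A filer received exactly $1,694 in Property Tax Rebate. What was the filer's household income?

$1,694 is 1,694/6,160 of the full $6,160, so 4,466/6,160 of the $6,000 range has been used: income = $176,100 + $6,000 × 4,466/6,160 = $180,450.

$180,450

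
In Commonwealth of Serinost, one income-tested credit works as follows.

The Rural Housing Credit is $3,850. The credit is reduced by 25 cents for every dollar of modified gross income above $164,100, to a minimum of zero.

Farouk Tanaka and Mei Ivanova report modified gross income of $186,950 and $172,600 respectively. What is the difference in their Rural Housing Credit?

Farouk ($186,950): Rural Housing Credit: 25% of the $22,850 excess over $164,100 is $5,712.50 ≥ base, so the credit is $0.
Mei ($172,600): Rural Housing Credit: 25% of the $8,500 excess over $164,100 is $2,125; credit = $3,850 − $2,125 = $1,725.
Difference: |$0 − $1,725| = $1,725.

$1,725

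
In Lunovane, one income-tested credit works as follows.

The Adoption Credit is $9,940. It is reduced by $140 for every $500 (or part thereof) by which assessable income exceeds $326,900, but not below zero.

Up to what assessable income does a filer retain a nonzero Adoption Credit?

$361,900

After 70 increments the reduction is 70 × $140 = $9,800, leaving $140; one more increment wipes it out. Increment 70 ends at excess 70 × $500 = $35,000, so the highest qualifying income is $326,900 + $35,000 = $361,900.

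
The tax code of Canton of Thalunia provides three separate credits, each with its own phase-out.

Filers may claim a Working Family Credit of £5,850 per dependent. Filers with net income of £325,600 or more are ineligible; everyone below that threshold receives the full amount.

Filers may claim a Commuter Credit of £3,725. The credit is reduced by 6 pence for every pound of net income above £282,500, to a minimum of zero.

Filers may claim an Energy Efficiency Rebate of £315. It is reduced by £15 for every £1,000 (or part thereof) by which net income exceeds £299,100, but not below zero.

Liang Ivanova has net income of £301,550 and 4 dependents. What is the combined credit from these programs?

Working Family Credit: base = 4 × £5,850 = £23,400. £301,550 is below the £325,600 cutoff, so the full £23,400 applies.
Commuter Credit: 6% of the £19,050 excess over £282,500 is £1,143; credit = £3,725 − £1,143 = £2,582.
Energy Efficiency Rebate: income exceeds £299,100 by £2,450, which is 3 full-or-partial £1,000 increments; reduction = 3 × £15 = £45, leaving £270.
Total: £23,400 + £2,582 + £270 = £26,252.

£26,252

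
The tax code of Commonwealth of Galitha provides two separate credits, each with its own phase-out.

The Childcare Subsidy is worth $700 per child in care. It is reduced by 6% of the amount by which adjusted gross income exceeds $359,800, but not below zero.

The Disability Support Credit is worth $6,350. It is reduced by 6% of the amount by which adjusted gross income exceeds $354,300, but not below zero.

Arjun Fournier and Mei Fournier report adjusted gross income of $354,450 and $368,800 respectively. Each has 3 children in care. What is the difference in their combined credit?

$1,401

Arjun ($354,450): Childcare Subsidy: base = 3 × $700 = $2,100. $354,450 is at or below the $359,800 threshold, so the full $2,100 applies. Disability Support Credit: 6% of the $150 excess over $354,300 is $9; credit = $6,350 − $9 = $6,341. total $2,100 + $6,341 = $8,441
Mei ($368,800): Childcare Subsidy: base = 3 × $700 = $2,100. 6% of the $9,000 excess over $359,800 is $540; credit = $2,100 − $540 = $1,560. Disability Support Credit: 6% of the $14,500 excess over $354,300 is $870; credit = $6,350 − $870 = $5,480. total $1,560 + $5,480 = $7,040
Difference: |$8,441 − $7,040| = $1,401.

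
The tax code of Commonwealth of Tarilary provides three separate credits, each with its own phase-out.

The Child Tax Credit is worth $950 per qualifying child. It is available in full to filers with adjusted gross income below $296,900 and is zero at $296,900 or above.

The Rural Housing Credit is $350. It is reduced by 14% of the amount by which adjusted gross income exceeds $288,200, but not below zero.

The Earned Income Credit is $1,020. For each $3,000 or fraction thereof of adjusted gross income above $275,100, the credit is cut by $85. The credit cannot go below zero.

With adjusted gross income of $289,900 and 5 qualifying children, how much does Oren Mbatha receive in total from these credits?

Child Tax Credit: base = 5 × $950 = $4,750. $289,900 is below the $296,900 cutoff, so the full $4,750 applies.
Rural Housing Credit: 14% of the $1,700 excess over $288,200 is $238; credit = $350 − $238 = $112.
Earned Income Credit: income exceeds $275,100 by $14,800, which is 5 full-or-partial $3,000 increments; reduction = 5 × $85 = $425, leaving $595.
Total: $4,750 + $112 + $595 = $5,457.

$5,457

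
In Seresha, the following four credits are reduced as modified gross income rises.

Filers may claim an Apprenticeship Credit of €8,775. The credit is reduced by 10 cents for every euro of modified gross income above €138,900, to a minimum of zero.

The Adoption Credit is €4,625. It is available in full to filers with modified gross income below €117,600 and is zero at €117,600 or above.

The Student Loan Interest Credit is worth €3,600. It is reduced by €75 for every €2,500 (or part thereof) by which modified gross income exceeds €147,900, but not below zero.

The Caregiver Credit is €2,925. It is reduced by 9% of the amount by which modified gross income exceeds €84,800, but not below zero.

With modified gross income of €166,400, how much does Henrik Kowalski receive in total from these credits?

€9,025

Apprenticeship Credit: 10% of the €27,500 excess over €138,900 is €2,750; credit = €8,775 − €2,750 = €6,025.
Adoption Credit: €166,400 meets or exceeds the €117,600 cutoff, so the credit is €0.
Student Loan Interest Credit: income exceeds €147,900 by €18,500, which is 8 full-or-partial €2,500 increments; reduction = 8 × €75 = €600, leaving €3,000.
Caregiver Credit: 9% of the €81,600 excess over €84,800 is €7,344 ≥ base, so the credit is €0.
Total: €6,025 + €0 + €3,000 + €0 = €9,025.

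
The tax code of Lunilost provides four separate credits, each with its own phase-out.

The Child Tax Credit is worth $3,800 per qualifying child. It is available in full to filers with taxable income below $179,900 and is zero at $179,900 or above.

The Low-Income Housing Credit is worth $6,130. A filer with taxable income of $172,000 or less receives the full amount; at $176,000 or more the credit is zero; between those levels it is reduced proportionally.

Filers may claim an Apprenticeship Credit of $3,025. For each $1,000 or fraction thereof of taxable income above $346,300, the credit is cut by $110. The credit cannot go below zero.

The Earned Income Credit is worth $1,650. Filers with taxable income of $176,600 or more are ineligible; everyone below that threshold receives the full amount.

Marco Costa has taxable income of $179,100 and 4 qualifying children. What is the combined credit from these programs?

Child Tax Credit: base = 4 × $3,800 = $15,200. $179,100 is below the $179,900 cutoff, so the full $15,200 applies.
Low-Income Housing Credit: $179,100 is at or above $176,000, so the credit is $0.
Apprenticeship Credit: $179,100 is at or below the $346,300 threshold, so the full $3,025 applies.
Earned Income Credit: $179,100 meets or exceeds the $176,600 cutoff, so the credit is $0.
Total: $15,200 + $0 + $3,025 + $0 = $18,225.

$18,225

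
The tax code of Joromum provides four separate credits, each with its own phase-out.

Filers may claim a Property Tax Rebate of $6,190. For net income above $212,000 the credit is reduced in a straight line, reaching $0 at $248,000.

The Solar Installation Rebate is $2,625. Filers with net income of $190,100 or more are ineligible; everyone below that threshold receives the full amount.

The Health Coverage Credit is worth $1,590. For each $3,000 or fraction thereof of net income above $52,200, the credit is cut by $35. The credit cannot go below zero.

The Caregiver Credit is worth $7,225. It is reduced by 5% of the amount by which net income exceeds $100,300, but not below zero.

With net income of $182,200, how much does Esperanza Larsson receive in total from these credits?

Property Tax Rebate: $182,200 is at or below the $212,000 threshold, so the full $6,190 applies.
Solar Installation Rebate: $182,200 is below the $190,100 cutoff, so the full $2,625 applies.
Health Coverage Credit: income exceeds $52,200 by $130,000, which is 44 full-or-partial $3,000 increments; reduction = 44 × $35 = $1,540, leaving $50.
Caregiver Credit: 5% of the $81,900 excess over $100,300 is $4,095; credit = $7,225 − $4,095 = $3,130.
Total: $6,190 + $2,625 + $50 + $3,130 = $11,995.

$11,995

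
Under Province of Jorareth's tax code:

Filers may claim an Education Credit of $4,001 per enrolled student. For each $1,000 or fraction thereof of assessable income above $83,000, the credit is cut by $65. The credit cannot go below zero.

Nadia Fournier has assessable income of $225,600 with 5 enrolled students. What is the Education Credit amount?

$10,710

Education Credit: base = 5 × $4,001 = $20,005. income exceeds $83,000 by $142,600, which is 143 full-or-partial $1,000 increments; reduction = 143 × $65 = $9,295, leaving $10,710.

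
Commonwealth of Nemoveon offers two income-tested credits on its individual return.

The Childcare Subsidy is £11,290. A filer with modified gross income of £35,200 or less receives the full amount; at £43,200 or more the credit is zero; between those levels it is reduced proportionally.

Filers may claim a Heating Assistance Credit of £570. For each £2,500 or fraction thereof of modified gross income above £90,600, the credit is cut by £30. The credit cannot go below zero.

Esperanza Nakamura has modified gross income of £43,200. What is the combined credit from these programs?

£570

Childcare Subsidy: £43,200 is at or above £43,200, so the credit is £0.
Heating Assistance Credit: £43,200 is at or below the £90,600 threshold, so the full £570 applies.
Total: £0 + £570 = £570.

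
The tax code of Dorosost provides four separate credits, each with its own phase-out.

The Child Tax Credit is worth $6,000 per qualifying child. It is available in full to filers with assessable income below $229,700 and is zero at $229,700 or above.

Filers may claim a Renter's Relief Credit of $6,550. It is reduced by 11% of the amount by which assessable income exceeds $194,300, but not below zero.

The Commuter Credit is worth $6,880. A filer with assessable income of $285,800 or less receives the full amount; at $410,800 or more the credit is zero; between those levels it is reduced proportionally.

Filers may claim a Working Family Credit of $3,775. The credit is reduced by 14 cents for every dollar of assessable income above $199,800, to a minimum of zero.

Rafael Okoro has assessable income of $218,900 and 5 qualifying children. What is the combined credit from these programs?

$41,825

Child Tax Credit: base = 5 × $6,000 = $30,000. $218,900 is below the $229,700 cutoff, so the full $30,000 applies.
Renter's Relief Credit: 11% of the $24,600 excess over $194,300 is $2,706; credit = $6,550 − $2,706 = $3,844.
Commuter Credit: $218,900 is at or below the $285,800 threshold, so the full $6,880 applies.
Working Family Credit: 14% of the $19,100 excess over $199,800 is $2,674; credit = $3,775 − $2,674 = $1,101.
Total: $30,000 + $3,844 + $6,880 + $1,101 = $41,825.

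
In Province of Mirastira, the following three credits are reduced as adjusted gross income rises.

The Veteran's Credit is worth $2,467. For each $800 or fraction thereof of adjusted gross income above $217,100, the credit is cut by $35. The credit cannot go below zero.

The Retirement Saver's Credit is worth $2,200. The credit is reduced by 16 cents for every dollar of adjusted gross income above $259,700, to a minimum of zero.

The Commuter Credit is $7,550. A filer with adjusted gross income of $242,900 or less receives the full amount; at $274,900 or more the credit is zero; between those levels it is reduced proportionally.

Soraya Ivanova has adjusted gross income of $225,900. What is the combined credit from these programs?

$11,832

Veteran's Credit: income exceeds $217,100 by $8,800, which is 11 full-or-partial $800 increments; reduction = 11 × $35 = $385, leaving $2,082.
Retirement Saver's Credit: $225,900 is at or below the $259,700 threshold, so the full $2,200 applies.
Commuter Credit: $225,900 is at or below the $242,900 threshold, so the full $7,550 applies.
Total: $2,082 + $2,200 + $7,550 = $11,832.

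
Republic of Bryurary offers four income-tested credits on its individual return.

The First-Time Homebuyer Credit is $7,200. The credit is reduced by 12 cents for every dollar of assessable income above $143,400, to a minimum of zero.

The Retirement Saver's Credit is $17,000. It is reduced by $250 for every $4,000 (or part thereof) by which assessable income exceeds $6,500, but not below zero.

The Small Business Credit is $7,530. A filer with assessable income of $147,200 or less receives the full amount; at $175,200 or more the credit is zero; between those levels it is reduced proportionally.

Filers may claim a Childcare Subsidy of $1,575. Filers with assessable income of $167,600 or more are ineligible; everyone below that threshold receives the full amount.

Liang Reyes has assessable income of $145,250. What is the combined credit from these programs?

First-Time Homebuyer Credit: 12% of the $1,850 excess over $143,400 is $222; credit = $7,200 − $222 = $6,978.
Retirement Saver's Credit: income exceeds $6,500 by $138,750, which is 35 full-or-partial $4,000 increments; reduction = 35 × $250 = $8,750, leaving $8,250.
Small Business Credit: $145,250 is at or below the $147,200 threshold, so the full $7,530 applies.
Childcare Subsidy: $145,250 is below the $167,600 cutoff, so the full $1,575 applies.
Total: $6,978 + $8,250 + $7,530 + $1,575 = $24,333.

$24,333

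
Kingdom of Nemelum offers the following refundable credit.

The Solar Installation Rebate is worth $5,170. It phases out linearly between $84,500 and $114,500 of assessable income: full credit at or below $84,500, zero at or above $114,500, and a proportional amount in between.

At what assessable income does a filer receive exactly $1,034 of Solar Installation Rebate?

$1,034 is 1,034/5,170 of the full $5,170, so 4,136/5,170 of the $30,000 range has been used: income = $84,500 + $30,000 × 4,136/5,170 = $108,500.

$108,500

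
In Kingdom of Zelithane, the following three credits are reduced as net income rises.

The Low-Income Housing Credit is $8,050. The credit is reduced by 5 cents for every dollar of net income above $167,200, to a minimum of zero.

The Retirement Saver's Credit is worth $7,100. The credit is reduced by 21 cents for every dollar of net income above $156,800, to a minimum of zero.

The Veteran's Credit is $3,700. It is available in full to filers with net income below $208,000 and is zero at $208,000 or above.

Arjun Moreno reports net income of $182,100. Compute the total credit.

Low-Income Housing Credit: 5% of the $14,900 excess over $167,200 is $745; credit = $8,050 − $745 = $7,305.
Retirement Saver's Credit: 21% of the $25,300 excess over $156,800 is $5,313; credit = $7,100 − $5,313 = $1,787.
Veteran's Credit: $182,100 is below the $208,000 cutoff, so the full $3,700 applies.
Total: $7,305 + $1,787 + $3,700 = $12,792.

$12,792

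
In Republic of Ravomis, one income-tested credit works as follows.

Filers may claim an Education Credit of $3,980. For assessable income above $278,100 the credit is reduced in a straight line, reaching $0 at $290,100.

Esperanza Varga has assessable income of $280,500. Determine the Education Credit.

$3,184

Education Credit: $280,500 is $2,400 into a $12,000 phase-out range, leaving 9,600/12,000 of the credit: $3,980 × 9,600/12,000 = $3,184.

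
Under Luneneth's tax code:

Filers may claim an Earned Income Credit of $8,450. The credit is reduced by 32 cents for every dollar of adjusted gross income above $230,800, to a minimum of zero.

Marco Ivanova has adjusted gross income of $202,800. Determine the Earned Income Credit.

$8,450

Earned Income Credit: $202,800 is at or below the $230,800 threshold, so the full $8,450 applies.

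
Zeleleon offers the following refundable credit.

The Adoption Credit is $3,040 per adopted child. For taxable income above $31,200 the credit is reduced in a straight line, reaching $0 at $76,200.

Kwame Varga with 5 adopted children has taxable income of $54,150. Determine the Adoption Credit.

$7,448

Adoption Credit: base = 5 × $3,040 = $15,200. $54,150 is $22,950 into a $45,000 phase-out range, leaving 22,050/45,000 of the credit: $15,200 × 22,050/45,000 = $7,448.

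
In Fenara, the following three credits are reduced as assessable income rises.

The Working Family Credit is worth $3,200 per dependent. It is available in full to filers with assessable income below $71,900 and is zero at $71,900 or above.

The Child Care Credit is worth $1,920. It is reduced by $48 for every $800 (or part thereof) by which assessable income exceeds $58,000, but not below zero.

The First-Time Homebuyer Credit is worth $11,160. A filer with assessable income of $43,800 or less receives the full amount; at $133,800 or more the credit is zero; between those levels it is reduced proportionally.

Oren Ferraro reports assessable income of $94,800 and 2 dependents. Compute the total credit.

$4,836

Working Family Credit: base = 2 × $3,200 = $6,400. $94,800 meets or exceeds the $71,900 cutoff, so the credit is $0.
Child Care Credit: income exceeds $58,000 by $36,800 → 46 increments × $48 = $2,208 ≥ base, so the credit is $0.
First-Time Homebuyer Credit: $94,800 is $51,000 into a $90,000 phase-out range, leaving 39,000/90,000 of the credit: $11,160 × 39,000/90,000 = $4,836.
Total: $0 + $0 + $4,836 = $4,836.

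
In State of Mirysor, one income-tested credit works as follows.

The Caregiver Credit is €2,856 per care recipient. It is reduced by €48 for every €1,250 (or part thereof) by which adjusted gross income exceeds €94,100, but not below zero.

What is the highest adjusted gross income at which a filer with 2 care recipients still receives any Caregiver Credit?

€241,600

Full credit = 2 × €2,856 = €5,712.
After 118 increments the reduction is 118 × €48 = €5,664, leaving €48; one more increment wipes it out. Increment 118 ends at excess 118 × €1,250 = €147,500, so the highest qualifying income is €94,100 + €147,500 = €241,600.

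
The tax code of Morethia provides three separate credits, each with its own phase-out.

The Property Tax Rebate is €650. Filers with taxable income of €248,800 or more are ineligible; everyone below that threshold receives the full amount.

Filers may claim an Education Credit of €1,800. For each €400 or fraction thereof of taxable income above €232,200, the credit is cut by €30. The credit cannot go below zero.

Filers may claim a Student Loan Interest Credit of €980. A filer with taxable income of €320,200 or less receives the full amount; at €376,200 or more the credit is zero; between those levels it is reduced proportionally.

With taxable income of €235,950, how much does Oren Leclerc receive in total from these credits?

Property Tax Rebate: €235,950 is below the €248,800 cutoff, so the full €650 applies.
Education Credit: income exceeds €232,200 by €3,750, which is 10 full-or-partial €400 increments; reduction = 10 × €30 = €300, leaving €1,500.
Student Loan Interest Credit: €235,950 is at or below the €320,200 threshold, so the full €980 applies.
Total: €650 + €1,500 + €980 = €3,130.

€3,130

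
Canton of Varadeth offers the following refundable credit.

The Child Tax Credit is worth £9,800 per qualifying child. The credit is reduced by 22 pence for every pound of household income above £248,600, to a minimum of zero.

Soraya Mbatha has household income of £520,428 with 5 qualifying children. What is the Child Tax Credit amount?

£0

Child Tax Credit: base = 5 × £9,800 = £49,000. 22% of the £271,828 excess over £248,600 is £59,802.16 ≥ base, so the credit is £0.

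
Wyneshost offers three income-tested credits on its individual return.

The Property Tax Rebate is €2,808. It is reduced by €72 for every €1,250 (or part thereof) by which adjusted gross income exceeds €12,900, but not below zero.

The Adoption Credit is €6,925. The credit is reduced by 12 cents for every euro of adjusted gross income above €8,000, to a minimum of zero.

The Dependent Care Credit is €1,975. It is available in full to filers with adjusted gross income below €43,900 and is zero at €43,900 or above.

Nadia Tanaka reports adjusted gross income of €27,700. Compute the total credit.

Property Tax Rebate: income exceeds €12,900 by €14,800, which is 12 full-or-partial €1,250 increments; reduction = 12 × €72 = €864, leaving €1,944.
Adoption Credit: 12% of the €19,700 excess over €8,000 is €2,364; credit = €6,925 − €2,364 = €4,561.
Dependent Care Credit: €27,700 is below the €43,900 cutoff, so the full €1,975 applies.
Total: €1,944 + €4,561 + €1,975 = €8,480.

€8,480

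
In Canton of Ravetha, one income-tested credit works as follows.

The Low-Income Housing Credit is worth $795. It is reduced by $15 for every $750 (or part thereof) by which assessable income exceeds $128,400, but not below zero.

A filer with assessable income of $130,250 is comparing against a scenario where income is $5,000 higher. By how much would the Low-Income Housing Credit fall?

At $130,250 — income exceeds $128,400 by $1,850, which is 3 full-or-partial $750 increments; reduction = 3 × $15 = $45, leaving $750.
At $135,250 — income exceeds $128,400 by $6,850, which is 10 full-or-partial $750 increments; reduction = 10 × $15 = $150, leaving $645.
Lost: $750 − $645 = $105.

$105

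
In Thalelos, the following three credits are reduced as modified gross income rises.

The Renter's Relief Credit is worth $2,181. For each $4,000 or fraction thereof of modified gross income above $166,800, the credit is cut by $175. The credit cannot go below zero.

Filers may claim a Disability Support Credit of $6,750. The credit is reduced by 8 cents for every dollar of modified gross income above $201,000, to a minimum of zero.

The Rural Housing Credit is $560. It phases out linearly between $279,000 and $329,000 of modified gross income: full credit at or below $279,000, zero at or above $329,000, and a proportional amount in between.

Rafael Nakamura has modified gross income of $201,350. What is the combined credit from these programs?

$7,888

Renter's Relief Credit: income exceeds $166,800 by $34,550, which is 9 full-or-partial $4,000 increments; reduction = 9 × $175 = $1,575, leaving $606.
Disability Support Credit: 8% of the $350 excess over $201,000 is $28; credit = $6,750 − $28 = $6,722.
Rural Housing Credit: $201,350 is at or below the $279,000 threshold, so the full $560 applies.
Total: $606 + $6,722 + $560 = $7,888.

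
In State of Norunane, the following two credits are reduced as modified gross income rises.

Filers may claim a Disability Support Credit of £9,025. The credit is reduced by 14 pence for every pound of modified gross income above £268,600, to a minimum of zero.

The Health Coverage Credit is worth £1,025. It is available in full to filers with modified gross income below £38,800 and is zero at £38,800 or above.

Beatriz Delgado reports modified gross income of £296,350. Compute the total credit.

Disability Support Credit: 14% of the £27,750 excess over £268,600 is £3,885; credit = £9,025 − £3,885 = £5,140.
Health Coverage Credit: £296,350 meets or exceeds the £38,800 cutoff, so the credit is £0.
Total: £5,140 + £0 = £5,140.

£5,140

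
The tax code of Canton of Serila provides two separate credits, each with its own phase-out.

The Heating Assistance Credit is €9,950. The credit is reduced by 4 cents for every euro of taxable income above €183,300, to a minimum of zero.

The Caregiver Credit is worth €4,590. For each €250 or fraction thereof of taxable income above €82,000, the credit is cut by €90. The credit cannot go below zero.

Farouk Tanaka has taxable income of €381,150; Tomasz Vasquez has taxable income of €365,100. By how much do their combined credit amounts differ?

Farouk (€381,150): Heating Assistance Credit: 4% of the €197,850 excess over €183,300 is €7,914; credit = €9,950 − €7,914 = €2,036. Caregiver Credit: income exceeds €82,000 by €299,150 → 1197 increments × €90 = €107,730 ≥ base, so the credit is €0. total €2,036 + €0 = €2,036
Tomasz (€365,100): Heating Assistance Credit: 4% of the €181,800 excess over €183,300 is €7,272; credit = €9,950 − €7,272 = €2,678. Caregiver Credit: income exceeds €82,000 by €283,100 → 1133 increments × €90 = €101,970 ≥ base, so the credit is €0. total €2,678 + €0 = €2,678
Difference: |€2,036 − €2,678| = €642.

€642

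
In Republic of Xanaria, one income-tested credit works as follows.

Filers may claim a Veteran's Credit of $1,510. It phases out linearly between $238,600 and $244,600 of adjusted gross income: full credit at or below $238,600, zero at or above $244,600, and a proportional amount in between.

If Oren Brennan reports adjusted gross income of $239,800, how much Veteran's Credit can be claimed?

Veteran's Credit: $239,800 is $1,200 into a $6,000 phase-out range, leaving 4,800/6,000 of the credit: $1,510 × 4,800/6,000 = $1,208.

$1,208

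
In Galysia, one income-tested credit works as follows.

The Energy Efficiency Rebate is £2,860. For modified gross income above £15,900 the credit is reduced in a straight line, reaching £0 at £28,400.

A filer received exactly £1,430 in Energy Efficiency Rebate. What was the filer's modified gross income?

£1,430 is 1,430/2,860 of the full £2,860, so 1,430/2,860 of the £12,500 range has been used: income = £15,900 + £12,500 × 1,430/2,860 = £22,150.

£22,150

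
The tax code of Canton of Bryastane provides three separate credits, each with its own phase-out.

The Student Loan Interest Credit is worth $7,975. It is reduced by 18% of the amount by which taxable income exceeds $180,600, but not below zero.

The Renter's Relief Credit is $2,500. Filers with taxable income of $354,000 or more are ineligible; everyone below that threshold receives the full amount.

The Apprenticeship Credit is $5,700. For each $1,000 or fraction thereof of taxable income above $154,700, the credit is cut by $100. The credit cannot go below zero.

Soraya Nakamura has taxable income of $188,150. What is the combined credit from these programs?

$11,416

Student Loan Interest Credit: 18% of the $7,550 excess over $180,600 is $1,359; credit = $7,975 − $1,359 = $6,616.
Renter's Relief Credit: $188,150 is below the $354,000 cutoff, so the full $2,500 applies.
Apprenticeship Credit: income exceeds $154,700 by $33,450, which is 34 full-or-partial $1,000 increments; reduction = 34 × $100 = $3,400, leaving $2,300.
Total: $6,616 + $2,500 + $2,300 = $11,416.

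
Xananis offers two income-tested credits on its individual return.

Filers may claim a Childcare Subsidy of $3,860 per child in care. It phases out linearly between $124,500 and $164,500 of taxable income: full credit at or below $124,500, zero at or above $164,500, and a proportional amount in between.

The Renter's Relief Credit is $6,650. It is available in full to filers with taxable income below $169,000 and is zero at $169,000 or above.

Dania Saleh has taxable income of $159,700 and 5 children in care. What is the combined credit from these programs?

$8,966

Childcare Subsidy: base = 5 × $3,860 = $19,300. $159,700 is $35,200 into a $40,000 phase-out range, leaving 4,800/40,000 of the credit: $19,300 × 4,800/40,000 = $2,316.
Renter's Relief Credit: $159,700 is below the $169,000 cutoff, so the full $6,650 applies.
Total: $2,316 + $6,650 = $8,966.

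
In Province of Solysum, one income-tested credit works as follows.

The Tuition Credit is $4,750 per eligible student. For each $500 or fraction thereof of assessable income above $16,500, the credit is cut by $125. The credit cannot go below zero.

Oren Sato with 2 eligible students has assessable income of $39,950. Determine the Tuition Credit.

$3,625

Tuition Credit: base = 2 × $4,750 = $9,500. income exceeds $16,500 by $23,450, which is 47 full-or-partial $500 increments; reduction = 47 × $125 = $5,875, leaving $3,625.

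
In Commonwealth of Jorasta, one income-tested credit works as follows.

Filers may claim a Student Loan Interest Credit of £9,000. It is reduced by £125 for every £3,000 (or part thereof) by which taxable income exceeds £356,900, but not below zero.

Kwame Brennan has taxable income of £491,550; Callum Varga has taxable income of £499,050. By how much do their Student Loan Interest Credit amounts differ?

Kwame (£491,550): Student Loan Interest Credit: income exceeds £356,900 by £134,650, which is 45 full-or-partial £3,000 increments; reduction = 45 × £125 = £5,625, leaving £3,375.
Callum (£499,050): Student Loan Interest Credit: income exceeds £356,900 by £142,150, which is 48 full-or-partial £3,000 increments; reduction = 48 × £125 = £6,000, leaving £3,000.
Difference: |£3,375 − £3,000| = £375.

£375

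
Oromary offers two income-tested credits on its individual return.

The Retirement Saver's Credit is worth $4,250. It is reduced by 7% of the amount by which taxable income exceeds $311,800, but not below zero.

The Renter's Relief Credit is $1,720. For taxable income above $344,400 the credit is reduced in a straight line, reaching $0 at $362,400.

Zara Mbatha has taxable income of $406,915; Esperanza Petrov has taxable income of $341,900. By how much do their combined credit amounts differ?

$3,863

Zara ($406,915): Retirement Saver's Credit: 7% of the $95,115 excess over $311,800 is $6,658.05 ≥ base, so the credit is $0. Renter's Relief Credit: $406,915 is at or above $362,400, so the credit is $0. total $0 + $0 = $0
Esperanza ($341,900): Retirement Saver's Credit: 7% of the $30,100 excess over $311,800 is $2,107; credit = $4,250 − $2,107 = $2,143. Renter's Relief Credit: $341,900 is at or below the $344,400 threshold, so the full $1,720 applies. total $2,143 + $1,720 = $3,863
Difference: |$0 − $3,863| = $3,863.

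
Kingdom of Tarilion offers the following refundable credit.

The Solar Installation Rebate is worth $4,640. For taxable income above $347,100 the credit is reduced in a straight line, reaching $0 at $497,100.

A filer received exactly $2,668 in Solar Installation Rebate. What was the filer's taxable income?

$410,850

$2,668 is 2,668/4,640 of the full $4,640, so 1,972/4,640 of the $150,000 range has been used: income = $347,100 + $150,000 × 1,972/4,640 = $410,850.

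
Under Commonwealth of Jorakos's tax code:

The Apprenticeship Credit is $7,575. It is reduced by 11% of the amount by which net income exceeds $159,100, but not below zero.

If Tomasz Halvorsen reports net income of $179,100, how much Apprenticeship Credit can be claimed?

Apprenticeship Credit: 11% of the $20,000 excess over $159,100 is $2,200; credit = $7,575 − $2,200 = $5,375.

$5,375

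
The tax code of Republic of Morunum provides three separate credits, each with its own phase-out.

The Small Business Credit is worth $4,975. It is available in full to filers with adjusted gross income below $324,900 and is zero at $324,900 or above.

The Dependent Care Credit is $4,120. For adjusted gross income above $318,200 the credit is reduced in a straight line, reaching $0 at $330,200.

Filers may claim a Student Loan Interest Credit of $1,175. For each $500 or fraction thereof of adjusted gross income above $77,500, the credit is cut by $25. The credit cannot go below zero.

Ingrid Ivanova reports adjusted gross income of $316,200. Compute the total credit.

Small Business Credit: $316,200 is below the $324,900 cutoff, so the full $4,975 applies.
Dependent Care Credit: $316,200 is at or below the $318,200 threshold, so the full $4,120 applies.
Student Loan Interest Credit: income exceeds $77,500 by $238,700 → 478 increments × $25 = $11,950 ≥ base, so the credit is $0.
Total: $4,975 + $4,120 + $0 = $9,095.

$9,095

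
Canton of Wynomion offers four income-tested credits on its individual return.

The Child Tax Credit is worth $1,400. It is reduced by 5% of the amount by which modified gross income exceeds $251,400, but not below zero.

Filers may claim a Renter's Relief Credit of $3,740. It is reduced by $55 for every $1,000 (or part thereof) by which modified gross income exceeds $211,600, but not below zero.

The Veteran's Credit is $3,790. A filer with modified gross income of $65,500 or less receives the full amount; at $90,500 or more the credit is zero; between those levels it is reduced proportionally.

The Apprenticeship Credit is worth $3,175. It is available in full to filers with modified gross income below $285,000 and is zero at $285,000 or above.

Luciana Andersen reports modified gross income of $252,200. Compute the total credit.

Child Tax Credit: 5% of the $800 excess over $251,400 is $40; credit = $1,400 − $40 = $1,360.
Renter's Relief Credit: income exceeds $211,600 by $40,600, which is 41 full-or-partial $1,000 increments; reduction = 41 × $55 = $2,255, leaving $1,485.
Veteran's Credit: $252,200 is at or above $90,500, so the credit is $0.
Apprenticeship Credit: $252,200 is below the $285,000 cutoff, so the full $3,175 applies.
Total: $1,360 + $1,485 + $0 + $3,175 = $6,020.

$6,020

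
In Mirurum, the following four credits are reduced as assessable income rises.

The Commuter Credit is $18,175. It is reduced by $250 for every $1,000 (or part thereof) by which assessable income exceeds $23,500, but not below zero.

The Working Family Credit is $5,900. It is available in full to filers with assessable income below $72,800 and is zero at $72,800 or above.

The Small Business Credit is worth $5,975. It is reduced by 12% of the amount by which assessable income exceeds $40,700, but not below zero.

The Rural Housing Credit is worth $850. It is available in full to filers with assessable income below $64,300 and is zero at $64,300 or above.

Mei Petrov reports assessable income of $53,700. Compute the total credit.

$21,590

Commuter Credit: income exceeds $23,500 by $30,200, which is 31 full-or-partial $1,000 increments; reduction = 31 × $250 = $7,750, leaving $10,425.
Working Family Credit: $53,700 is below the $72,800 cutoff, so the full $5,900 applies.
Small Business Credit: 12% of the $13,000 excess over $40,700 is $1,560; credit = $5,975 − $1,560 = $4,415.
Rural Housing Credit: $53,700 is below the $64,300 cutoff, so the full $850 applies.
Total: $10,425 + $5,900 + $4,415 + $850 = $21,590.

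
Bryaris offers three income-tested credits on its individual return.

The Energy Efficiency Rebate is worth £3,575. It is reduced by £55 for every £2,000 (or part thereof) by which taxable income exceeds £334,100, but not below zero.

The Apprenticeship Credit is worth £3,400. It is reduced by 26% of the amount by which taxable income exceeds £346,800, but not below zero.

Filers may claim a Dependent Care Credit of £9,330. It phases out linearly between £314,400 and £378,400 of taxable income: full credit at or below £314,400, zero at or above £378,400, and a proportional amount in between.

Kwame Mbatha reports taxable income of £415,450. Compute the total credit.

Energy Efficiency Rebate: income exceeds £334,100 by £81,350, which is 41 full-or-partial £2,000 increments; reduction = 41 × £55 = £2,255, leaving £1,320.
Apprenticeship Credit: 26% of the £68,650 excess over £346,800 is £17,849 ≥ base, so the credit is £0.
Dependent Care Credit: £415,450 is at or above £378,400, so the credit is £0.
Total: £1,320 + £0 + £0 = £1,320.

£1,320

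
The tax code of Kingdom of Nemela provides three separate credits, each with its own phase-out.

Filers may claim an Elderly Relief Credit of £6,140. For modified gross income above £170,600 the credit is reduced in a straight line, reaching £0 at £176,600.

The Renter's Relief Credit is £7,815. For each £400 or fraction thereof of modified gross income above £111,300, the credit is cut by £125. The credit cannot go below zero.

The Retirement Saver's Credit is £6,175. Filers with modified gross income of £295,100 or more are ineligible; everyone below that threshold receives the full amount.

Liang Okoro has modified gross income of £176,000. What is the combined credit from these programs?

Elderly Relief Credit: £176,000 is £5,400 into a £6,000 phase-out range, leaving 600/6,000 of the credit: £6,140 × 600/6,000 = £614.
Renter's Relief Credit: income exceeds £111,300 by £64,700 → 162 increments × £125 = £20,250 ≥ base, so the credit is £0.
Retirement Saver's Credit: £176,000 is below the £295,100 cutoff, so the full £6,175 applies.
Total: £614 + £0 + £6,175 = £6,789.

£6,789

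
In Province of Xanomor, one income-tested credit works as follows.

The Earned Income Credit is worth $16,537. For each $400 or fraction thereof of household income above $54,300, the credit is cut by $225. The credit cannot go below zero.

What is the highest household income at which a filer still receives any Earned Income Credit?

$83,500

After 73 increments the reduction is 73 × $225 = $16,425, leaving $112; one more increment wipes it out. Increment 73 ends at excess 73 × $400 = $29,200, so the highest qualifying income is $54,300 + $29,200 = $83,500.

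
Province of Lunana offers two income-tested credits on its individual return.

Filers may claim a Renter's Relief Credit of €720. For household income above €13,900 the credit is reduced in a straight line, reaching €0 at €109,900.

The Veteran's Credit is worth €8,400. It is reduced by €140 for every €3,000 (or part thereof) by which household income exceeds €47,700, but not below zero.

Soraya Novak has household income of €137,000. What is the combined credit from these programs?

Renter's Relief Credit: €137,000 is at or above €109,900, so the credit is €0.
Veteran's Credit: income exceeds €47,700 by €89,300, which is 30 full-or-partial €3,000 increments; reduction = 30 × €140 = €4,200, leaving €4,200.
Total: €0 + €4,200 = €4,200.

€4,200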